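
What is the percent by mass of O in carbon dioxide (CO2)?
Mass of O in formula = 16.0 × 2 = 32 g/mol
Molar mass = 44.01 g/mol
% O = (32/44.01) × 100% = 72.71%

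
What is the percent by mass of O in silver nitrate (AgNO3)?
Mass of O in formula = 16.0 × 3 = 48 g/mol
Molar mass = 169.88 g/mol
% O = (48/169.88) × 100% = 28.26%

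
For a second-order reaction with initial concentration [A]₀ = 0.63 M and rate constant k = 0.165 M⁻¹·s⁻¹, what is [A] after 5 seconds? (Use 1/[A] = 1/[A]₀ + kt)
0.4145 M

1/[A] = 1/[A]₀ + k·t = 1/0.63 + (0.165)·(5) = 1.5873 + 0.8250 = 2.4123
[A] = 1/2.4123 = 0.4145 M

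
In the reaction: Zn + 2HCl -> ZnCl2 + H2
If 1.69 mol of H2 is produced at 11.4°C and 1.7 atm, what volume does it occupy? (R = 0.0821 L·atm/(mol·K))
T = 11.4°C + 273.15 = 284.55 K
V = nRT/P = (1.69 × 0.0821 × 284.55) / 1.7
V = 23.22 L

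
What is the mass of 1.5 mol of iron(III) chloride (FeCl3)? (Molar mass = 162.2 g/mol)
Mass = 1.5 mol × 162.2 g/mol = 243.3 g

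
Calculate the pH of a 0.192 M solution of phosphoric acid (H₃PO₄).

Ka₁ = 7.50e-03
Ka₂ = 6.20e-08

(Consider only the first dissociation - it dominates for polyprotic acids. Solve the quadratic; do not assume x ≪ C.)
pH = 1.46

x² + Ka₁·x − Ka₁·C = 0 with Ka₁ = 7.50e-03, C = 0.192.
x = (−Ka₁ + √(Ka₁² + 4·Ka₁·C))/2 = 3.4382e-02 M, so pH = 1.46.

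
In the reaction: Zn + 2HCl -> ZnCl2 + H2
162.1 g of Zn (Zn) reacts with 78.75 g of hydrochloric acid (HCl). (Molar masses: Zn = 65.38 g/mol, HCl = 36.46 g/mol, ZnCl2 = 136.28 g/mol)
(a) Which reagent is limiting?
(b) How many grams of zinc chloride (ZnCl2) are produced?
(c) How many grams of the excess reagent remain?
(a) HCl, (b) 147.2 g, (c) 91.49 g

Moles of Zn = 162.1 g ÷ 65.38 g/mol = 2.47935 mol
Moles of HCl = 78.75 g ÷ 36.46 g/mol = 2.1599 mol
Moles ÷ coefficient: Zn: 2.47935/1 = 2.479, HCl: 2.1599/2 = 1.08
(a) HCl has the smaller value, so HCl is the limiting reagent.
(b) Moles of ZnCl2 = 2.1599 mol HCl × (1/2) = 1.07995 mol; mass = 1.07995 mol × 136.28 g/mol = 147.2 g
(c) Zn consumed = 2.1599 × (1/2) = 1.07995 mol; remaining = 2.47935 − 1.07995 = 1.3994 mol; mass = 1.3994 mol × 65.38 g/mol = 91.49 g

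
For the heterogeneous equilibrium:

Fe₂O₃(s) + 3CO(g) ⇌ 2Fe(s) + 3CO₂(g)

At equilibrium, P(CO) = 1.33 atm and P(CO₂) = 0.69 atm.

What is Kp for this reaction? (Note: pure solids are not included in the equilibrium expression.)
K_p = 0.140

Solids (Fe₂O₃, Fe) are excluded.
Kp = P(CO₂)³/P(CO)³ = (0.69)³/(1.33)³ = 0.3285/2.353 = 0.140.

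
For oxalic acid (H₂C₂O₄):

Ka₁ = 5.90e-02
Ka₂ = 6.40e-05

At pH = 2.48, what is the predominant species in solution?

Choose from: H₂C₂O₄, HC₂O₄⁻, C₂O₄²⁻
HC₂O₄⁻

pKa1 = 1.23, pKa2 = 4.19. Each pKa is the crossover between adjacent species; pH = 2.48 lies in the region where HC₂O₄⁻ predominates.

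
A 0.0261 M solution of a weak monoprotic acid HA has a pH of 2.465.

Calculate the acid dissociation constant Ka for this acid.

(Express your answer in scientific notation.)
K_a = 5.18e-04

[H⁺] = 10^(−pH) = 10^(−2.465) = 3.428e-03 M. For HA ⇌ H⁺ + A⁻, Ka = x²/(C − x) = (3.428e-03)²/(0.0261 − 3.428e-03) = 5.18e-04.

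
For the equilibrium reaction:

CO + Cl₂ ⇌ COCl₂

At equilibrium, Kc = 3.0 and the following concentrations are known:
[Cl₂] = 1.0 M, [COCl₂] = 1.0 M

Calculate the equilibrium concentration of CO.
[CO] = 0.3333 M

Kc = ([COCl₂]) / ([CO] × [Cl₂]) = 3.0
[CO]^1 = (product terms)/(Kc · other reactant terms) = 1 / (3.0 · 1) = 0.33333
[CO] = 0.3333 M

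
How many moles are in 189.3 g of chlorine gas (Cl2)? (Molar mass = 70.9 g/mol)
Moles = 189.3 g ÷ 70.9 g/mol = 2.67 mol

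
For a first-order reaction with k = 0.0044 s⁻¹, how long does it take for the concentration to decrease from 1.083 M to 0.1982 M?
385.96 s

From ln[A] = ln[A]₀ - k·t: t = ln([A]₀/[A])/k = ln(1.083/0.1982)/0.0044 = ln(5.4642)/0.0044 = 1.6982/0.0044 = 385.96 s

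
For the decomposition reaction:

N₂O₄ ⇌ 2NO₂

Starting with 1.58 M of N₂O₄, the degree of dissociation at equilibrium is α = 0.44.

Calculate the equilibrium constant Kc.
K_c = 2.1849

x = α·[A]₀ = 0.44 × 1.58 = 0.6952 M dissociated.
At eq: [N₂O₄] = 1.58 − 0.6952 = 0.8848 M; [NO₂] = 2x = 1.39 M.
Kc = [NO₂]²/[N₂O₄] = (1.39)²/0.8848 = 2.185.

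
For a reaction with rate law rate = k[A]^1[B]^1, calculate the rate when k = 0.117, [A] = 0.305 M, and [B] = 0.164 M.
0.005852 M/s

rate = k·[A]^1·[B]^1 = 0.117·(0.305)^1·(0.164)^1 = 0.117·0.305·0.164 = 0.005852 M/s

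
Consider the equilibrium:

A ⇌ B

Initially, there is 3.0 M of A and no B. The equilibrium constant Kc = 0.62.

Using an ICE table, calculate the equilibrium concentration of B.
[B] = 1.148 M

ICE: [A] = 3.0 − x, [B] = x.
Kc = x/(3.0 − x) = 0.62 ⇒ x = 0.62·3.0/(1 + 0.62) = 1.86/1.62 = 1.148.
[B] = x = 1.148 M.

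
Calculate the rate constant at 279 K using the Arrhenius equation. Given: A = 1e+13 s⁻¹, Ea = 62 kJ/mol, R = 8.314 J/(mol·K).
2.47e+01 s⁻¹

k = A·exp(-Ea/(R·T)) = 1e+13·exp(-62000/(8.314·279)) = 1e+13·exp(-26.7287) = 1e+13·2.4654e-12 = 2.47e+01 s⁻¹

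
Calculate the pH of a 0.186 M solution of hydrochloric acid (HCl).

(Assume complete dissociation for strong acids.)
pH = 0.73

[H⁺] = 0.186 M for strong acid. pH = -log[H⁺] = -log(0.186)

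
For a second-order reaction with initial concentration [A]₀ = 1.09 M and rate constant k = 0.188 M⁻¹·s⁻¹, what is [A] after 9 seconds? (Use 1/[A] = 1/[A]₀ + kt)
0.3832 M

1/[A] = 1/[A]₀ + k·t = 1/1.09 + (0.188)·(9) = 0.9174 + 1.6920 = 2.6094
[A] = 1/2.6094 = 0.3832 M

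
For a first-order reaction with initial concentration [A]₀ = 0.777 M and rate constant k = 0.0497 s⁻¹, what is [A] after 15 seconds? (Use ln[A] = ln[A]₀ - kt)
0.3687 M

ln[A] = ln[A]₀ - k·t = ln(0.777) - (0.0497)·(15) = -0.2523 - 0.7455 = -0.9978
[A] = e^(-0.9978) = 0.3687 M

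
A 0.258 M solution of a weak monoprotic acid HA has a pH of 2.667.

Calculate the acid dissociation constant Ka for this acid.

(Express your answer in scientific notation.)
K_a = 1.81e-05

[H⁺] = 10^(−pH) = 10^(−2.667) = 2.153e-03 M. For HA ⇌ H⁺ + A⁻, Ka = x²/(C − x) = (2.153e-03)²/(0.258 − 2.153e-03) = 1.81e-05.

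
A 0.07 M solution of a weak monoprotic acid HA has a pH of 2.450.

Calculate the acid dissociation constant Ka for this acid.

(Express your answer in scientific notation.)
K_a = 1.89e-04

[H⁺] = 10^(−pH) = 10^(−2.450) = 3.548e-03 M. For HA ⇌ H⁺ + A⁻, Ka = x²/(C − x) = (3.548e-03)²/(0.07 − 3.548e-03) = 1.89e-04.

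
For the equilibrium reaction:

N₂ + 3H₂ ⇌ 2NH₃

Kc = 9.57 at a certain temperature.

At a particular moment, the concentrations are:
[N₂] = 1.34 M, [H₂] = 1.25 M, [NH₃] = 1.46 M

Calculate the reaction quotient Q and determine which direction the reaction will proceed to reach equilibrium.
Q = 0.814, Q < K, reaction proceeds forward (toward products)

Q = ([NH₃]^2) / ([N₂] × [H₂]^3)
  = ((1.46)^2) / ((1.34)·(1.25)^3) = 2.1316/2.6172 = 0.8145
Since Q = 0.8145 < Kc = 9.57, the reaction proceeds forward (toward products) to reach equilibrium.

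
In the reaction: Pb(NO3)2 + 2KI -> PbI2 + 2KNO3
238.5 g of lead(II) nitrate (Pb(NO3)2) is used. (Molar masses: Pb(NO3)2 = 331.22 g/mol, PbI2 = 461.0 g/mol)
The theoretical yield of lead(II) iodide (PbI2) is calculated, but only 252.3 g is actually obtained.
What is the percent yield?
Moles of Pb(NO3)2 = 238.5 g ÷ 331.22 g/mol = 0.720065 mol
Mole ratio: 1 mol PbI2 / 1 mol Pb(NO3)2
Moles of PbI2 = 0.720065 × (1/1) = 0.720065 mol
Theoretical yield = 0.720065 mol × 461.0 g/mol = 331.95 g
Actual yield = 252.3 g
Percent yield = (252.3 / 331.95) × 100% = 76.0%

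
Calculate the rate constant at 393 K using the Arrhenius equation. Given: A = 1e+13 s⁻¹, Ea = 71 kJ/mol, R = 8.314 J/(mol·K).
3.65e+03 s⁻¹

k = A·exp(-Ea/(R·T)) = 1e+13·exp(-71000/(8.314·393)) = 1e+13·exp(-21.7298) = 1e+13·3.6548e-10 = 3.65e+03 s⁻¹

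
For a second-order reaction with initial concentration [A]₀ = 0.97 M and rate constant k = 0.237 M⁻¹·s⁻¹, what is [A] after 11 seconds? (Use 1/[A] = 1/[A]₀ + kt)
0.2749 M

1/[A] = 1/[A]₀ + k·t = 1/0.97 + (0.237)·(11) = 1.0309 + 2.6070 = 3.6379
[A] = 1/3.6379 = 0.2749 M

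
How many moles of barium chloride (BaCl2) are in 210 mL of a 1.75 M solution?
Moles = Molarity × Volume (L)
Moles = 1.75 M × 0.21 L = 0.3675 mol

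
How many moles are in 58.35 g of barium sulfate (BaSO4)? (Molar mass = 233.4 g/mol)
Moles = 58.35 g ÷ 233.4 g/mol = 0.25 mol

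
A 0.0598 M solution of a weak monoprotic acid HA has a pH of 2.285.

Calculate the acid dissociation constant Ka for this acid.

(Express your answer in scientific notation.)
K_a = 4.93e-04

[H⁺] = 10^(−pH) = 10^(−2.285) = 5.188e-03 M. For HA ⇌ H⁺ + A⁻, Ka = x²/(C − x) = (5.188e-03)²/(0.0598 − 5.188e-03) = 4.93e-04.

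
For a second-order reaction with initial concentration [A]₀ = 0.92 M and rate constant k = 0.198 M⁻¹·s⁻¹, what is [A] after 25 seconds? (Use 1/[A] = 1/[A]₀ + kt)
0.1656 M

1/[A] = 1/[A]₀ + k·t = 1/0.92 + (0.198)·(25) = 1.0870 + 4.9500 = 6.0370
[A] = 1/6.0370 = 0.1656 M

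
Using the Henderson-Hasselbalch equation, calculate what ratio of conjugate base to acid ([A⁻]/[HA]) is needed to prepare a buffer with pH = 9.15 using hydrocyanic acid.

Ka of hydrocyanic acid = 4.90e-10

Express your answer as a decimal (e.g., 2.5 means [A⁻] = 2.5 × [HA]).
[A⁻]/[HA] = 0.692

pKa = −log(4.90e-10) = 9.3098. pH = pKa + log([A⁻]/[HA]). 9.15 = 9.3098 + log(ratio). log(ratio) = 9.15 − 9.3098 = -0.1598. ratio = 10^(-0.1598) = 0.692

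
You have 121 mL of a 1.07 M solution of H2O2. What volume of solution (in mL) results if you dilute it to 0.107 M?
Using M₁V₁ = M₂V₂:
1.07 × 121 = 0.107 × V₂
V₂ = (1.07 × 121) / 0.107 = 1210 mL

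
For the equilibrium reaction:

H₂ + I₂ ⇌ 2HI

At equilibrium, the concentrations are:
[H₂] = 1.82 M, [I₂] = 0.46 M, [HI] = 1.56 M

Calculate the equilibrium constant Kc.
K_c = 2.9068

Kc = ([HI]^2) / ([H₂] × [I₂])
   = ((1.56)^2) / ((1.82)·(0.46))
   = 2.4336 / 0.8372 = 2.9068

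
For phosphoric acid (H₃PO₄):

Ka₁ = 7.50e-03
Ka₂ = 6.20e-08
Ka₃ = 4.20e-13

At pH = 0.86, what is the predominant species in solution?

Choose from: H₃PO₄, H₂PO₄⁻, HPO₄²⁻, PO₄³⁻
H₃PO₄

pKa1 = 2.12, pKa2 = 7.21, pKa3 = 12.38. Each pKa is the crossover between adjacent species; pH = 0.86 lies in the region where H₃PO₄ predominates.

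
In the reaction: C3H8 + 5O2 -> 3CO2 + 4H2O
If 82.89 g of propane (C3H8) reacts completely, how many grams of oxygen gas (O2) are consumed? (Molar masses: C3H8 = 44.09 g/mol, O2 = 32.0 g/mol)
Moles of C3H8 = 82.89 g ÷ 44.09 g/mol = 1.88002 mol
Mole ratio: 5 mol O2 / 1 mol C3H8
Moles of O2 = 1.88002 × (5/1) = 9.40009 mol
Mass of O2 = 9.40009 mol × 32.0 g/mol = 300.8 g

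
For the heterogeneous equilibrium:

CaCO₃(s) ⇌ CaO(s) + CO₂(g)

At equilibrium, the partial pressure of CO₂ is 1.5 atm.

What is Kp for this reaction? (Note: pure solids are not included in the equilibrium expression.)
K_p = 1.5

Solids (CaCO₃, CaO) have activity 1 and are excluded.
Kp = P(CO₂) = 1.5.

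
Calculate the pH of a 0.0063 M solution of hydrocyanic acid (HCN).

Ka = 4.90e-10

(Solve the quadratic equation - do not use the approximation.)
pH = 5.76

x² + Ka×x - Ka×C = 0. Using quadratic formula: [H⁺] = 1.7567e-06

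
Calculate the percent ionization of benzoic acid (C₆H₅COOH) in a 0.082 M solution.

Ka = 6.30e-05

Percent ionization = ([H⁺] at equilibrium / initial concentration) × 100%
Percent ionization = 2.73%

Let x = [H⁺]. Ka = x²/(C - x) ⇒ x² + (6.30e-05)x - (6.30e-05)(0.082) = 0. x = 2.2416e-03. Percent = (2.2416e-03/0.082) × 100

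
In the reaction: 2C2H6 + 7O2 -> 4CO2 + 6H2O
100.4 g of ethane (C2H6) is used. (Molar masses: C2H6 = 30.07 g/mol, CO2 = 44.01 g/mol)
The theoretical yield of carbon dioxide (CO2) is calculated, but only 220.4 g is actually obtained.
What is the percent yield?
Moles of C2H6 = 100.4 g ÷ 30.07 g/mol = 3.33888 mol
Mole ratio: 4 mol CO2 / 2 mol C2H6
Moles of CO2 = 3.33888 × (4/2) = 6.67775 mol
Theoretical yield = 6.67775 mol × 44.01 g/mol = 293.89 g
Actual yield = 220.4 g
Percent yield = (220.4 / 293.89) × 100% = 75.0%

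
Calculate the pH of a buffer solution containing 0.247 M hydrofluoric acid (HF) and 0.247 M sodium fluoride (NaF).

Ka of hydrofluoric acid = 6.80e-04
pH = 3.17

pKa = -log(6.80e-04) = 3.17. pH = pKa + log([A⁻]/[HA]) = 3.17 + log(0.247/0.247)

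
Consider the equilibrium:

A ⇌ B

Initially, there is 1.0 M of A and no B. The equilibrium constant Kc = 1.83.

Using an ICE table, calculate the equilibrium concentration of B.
[B] = 0.647 M

ICE: [A] = 1.0 − x, [B] = x.
Kc = x/(1.0 − x) = 1.83 ⇒ x = 1.83·1.0/(1 + 1.83) = 1.83/2.83 = 0.6466.
[B] = x = 0.647 M.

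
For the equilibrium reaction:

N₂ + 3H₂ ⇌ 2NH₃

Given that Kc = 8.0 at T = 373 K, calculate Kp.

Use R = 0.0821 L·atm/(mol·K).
K_p = 0.0085

Δn = (moles gaseous products) − (moles gaseous reactants) = -2
T = 373 K; RT = 0.0821 × 373 = 30.6233
Kp = Kc·(RT)^Δn = 8.0 × (30.6233)^-2 = 8.0 × 0.00106634 = 0.0085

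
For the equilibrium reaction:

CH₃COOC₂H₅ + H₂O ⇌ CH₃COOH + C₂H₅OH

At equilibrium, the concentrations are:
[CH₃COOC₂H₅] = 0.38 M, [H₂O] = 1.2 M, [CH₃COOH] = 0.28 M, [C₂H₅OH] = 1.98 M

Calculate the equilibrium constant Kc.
K_c = 1.2158

Kc = ([CH₃COOH] × [C₂H₅OH]) / ([CH₃COOC₂H₅] × [H₂O])
   = ((0.28)·(1.98)) / ((0.38)·(1.2))
   = 0.5544 / 0.456 = 1.2158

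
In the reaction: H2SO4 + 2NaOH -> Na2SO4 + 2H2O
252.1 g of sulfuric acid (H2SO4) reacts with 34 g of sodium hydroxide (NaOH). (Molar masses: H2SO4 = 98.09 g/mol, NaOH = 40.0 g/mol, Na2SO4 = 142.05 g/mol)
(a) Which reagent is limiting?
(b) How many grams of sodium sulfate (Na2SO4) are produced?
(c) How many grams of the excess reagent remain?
(a) NaOH, (b) 60.37 g, (c) 210.4 g

Moles of H2SO4 = 252.1 g ÷ 98.09 g/mol = 2.57009 mol
Moles of NaOH = 34 g ÷ 40.0 g/mol = 0.85 mol
Moles ÷ coefficient: H2SO4: 2.57009/1 = 2.57, NaOH: 0.85/2 = 0.425
(a) NaOH has the smaller value, so NaOH is the limiting reagent.
(b) Moles of Na2SO4 = 0.85 mol NaOH × (1/2) = 0.425 mol; mass = 0.425 mol × 142.05 g/mol = 60.37 g
(c) H2SO4 consumed = 0.85 × (1/2) = 0.425 mol; remaining = 2.57009 − 0.425 = 2.14509 mol; mass = 2.14509 mol × 98.09 g/mol = 210.4 g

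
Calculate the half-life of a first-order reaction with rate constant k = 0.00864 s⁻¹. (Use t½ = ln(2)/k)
80.23 s

t½ = ln(2)/k = 0.6931/0.00864 = 80.23 s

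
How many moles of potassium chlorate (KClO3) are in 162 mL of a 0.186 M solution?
Moles = Molarity × Volume (L)
Moles = 0.186 M × 0.162 L = 0.03013 mol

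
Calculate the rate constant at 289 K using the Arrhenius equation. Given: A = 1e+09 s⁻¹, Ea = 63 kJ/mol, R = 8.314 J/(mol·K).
4.10e-03 s⁻¹

k = A·exp(-Ea/(R·T)) = 1e+09·exp(-63000/(8.314·289)) = 1e+09·exp(-26.2200) = 1e+09·4.1001e-12 = 4.10e-03 s⁻¹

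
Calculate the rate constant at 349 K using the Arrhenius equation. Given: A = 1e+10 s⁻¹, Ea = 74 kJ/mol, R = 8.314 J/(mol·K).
8.40e-02 s⁻¹

k = A·exp(-Ea/(R·T)) = 1e+10·exp(-74000/(8.314·349)) = 1e+10·exp(-25.5033) = 1e+10·8.3958e-12 = 8.40e-02 s⁻¹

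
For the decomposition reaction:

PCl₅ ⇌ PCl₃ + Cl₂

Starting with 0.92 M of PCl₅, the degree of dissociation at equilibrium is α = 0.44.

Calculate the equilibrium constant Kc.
K_c = 0.3181

x = α·[A]₀ = 0.44 × 0.92 = 0.4048 M dissociated.
At eq: [PCl₅] = 0.92 − 0.4048 = 0.5152 M; [PCl₃] = [Cl₂] = x = 0.4048 M.
Kc = [PCl₃][Cl₂]/[PCl₅] = (0.4048)²/0.5152 = 0.3181.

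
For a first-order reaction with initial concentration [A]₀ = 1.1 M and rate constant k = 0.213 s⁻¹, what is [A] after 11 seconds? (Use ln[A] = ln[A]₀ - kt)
0.1056 M

ln[A] = ln[A]₀ - k·t = ln(1.1) - (0.213)·(11) = 0.0953 - 2.3430 = -2.2477
[A] = e^(-2.2477) = 0.1056 M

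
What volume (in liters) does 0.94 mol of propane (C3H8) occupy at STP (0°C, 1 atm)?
At STP, 1 mol of gas occupies 22.4 L
Volume = 0.94 mol × 22.4 L/mol = 21.06 L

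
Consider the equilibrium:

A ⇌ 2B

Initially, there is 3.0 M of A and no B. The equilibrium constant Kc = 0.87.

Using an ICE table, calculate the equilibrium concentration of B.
[B] = 1.413 M

ICE: [A] = 3.0 − x, [B] = 2x.
Kc = (2x)²/(3.0 − x) = 0.87 ⇒ 4x² + 0.87x − 2.61 = 0.
x = (−0.87 + √(0.87² + 4·4·2.61))/(2·4) = (−0.87 + √42.517)/8 = 0.70631.
[B] = 2x = 1.413 M.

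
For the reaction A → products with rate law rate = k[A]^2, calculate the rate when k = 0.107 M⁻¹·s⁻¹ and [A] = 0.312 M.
0.01042 M/s

rate = k·[A]^2 = 0.107·(0.312)^2 = 0.107·0.097344 = 0.01042 M/s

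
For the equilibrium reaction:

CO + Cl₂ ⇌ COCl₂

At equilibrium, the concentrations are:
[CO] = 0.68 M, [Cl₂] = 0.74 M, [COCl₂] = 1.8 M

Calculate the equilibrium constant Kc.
K_c = 3.5771

Kc = ([COCl₂]) / ([CO] × [Cl₂])
   = ((1.8)) / ((0.68)·(0.74))
   = 1.8 / 0.5032 = 3.5771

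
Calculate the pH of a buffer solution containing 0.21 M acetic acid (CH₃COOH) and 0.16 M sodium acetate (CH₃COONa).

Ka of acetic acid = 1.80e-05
pH = 4.63

pKa = -log(1.80e-05) = 4.74. pH = pKa + log([A⁻]/[HA]) = 4.74 + log(0.16/0.21)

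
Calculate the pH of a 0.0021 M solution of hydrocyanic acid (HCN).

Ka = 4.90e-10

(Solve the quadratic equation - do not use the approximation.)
pH = 5.99

x² + Ka×x - Ka×C = 0. Using quadratic formula: [H⁺] = 1.0142e-06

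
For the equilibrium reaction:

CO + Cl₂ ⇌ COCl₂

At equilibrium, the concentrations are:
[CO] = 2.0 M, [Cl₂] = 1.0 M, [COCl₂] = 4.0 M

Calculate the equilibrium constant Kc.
K_c = 2.0000

Kc = ([COCl₂]) / ([CO] × [Cl₂])
   = ((4.0)) / ((2.0)·(1.0))
   = 4 / 2 = 2.0000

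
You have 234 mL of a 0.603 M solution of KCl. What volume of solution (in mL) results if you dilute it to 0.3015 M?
Using M₁V₁ = M₂V₂:
0.603 × 234 = 0.3015 × V₂
V₂ = (0.603 × 234) / 0.3015 = 468 mL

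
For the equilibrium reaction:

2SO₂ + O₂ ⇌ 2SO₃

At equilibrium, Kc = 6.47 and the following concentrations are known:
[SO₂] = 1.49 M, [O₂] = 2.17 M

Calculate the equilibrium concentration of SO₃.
[SO₃] = 5.5830 M

Kc = ([SO₃]^2) / ([SO₂]^2 × [O₂]) = 6.47
[SO₃]^2 = Kc · (reactant terms)/(other product terms) = 6.47 · 4.8176 / 1 = 31.17
[SO₃] = (31.17)^(1/2) = 5.5830 M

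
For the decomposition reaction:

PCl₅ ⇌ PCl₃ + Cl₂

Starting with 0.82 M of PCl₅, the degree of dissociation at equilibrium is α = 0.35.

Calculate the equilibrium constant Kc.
K_c = 0.1545

x = α·[A]₀ = 0.35 × 0.82 = 0.287 M dissociated.
At eq: [PCl₅] = 0.82 − 0.287 = 0.533 M; [PCl₃] = [Cl₂] = x = 0.287 M.
Kc = [PCl₃][Cl₂]/[PCl₅] = (0.287)²/0.533 = 0.1545.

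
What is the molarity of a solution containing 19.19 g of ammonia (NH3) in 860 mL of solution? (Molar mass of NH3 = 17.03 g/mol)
Moles of NH3 = 19.19 g ÷ 17.03 g/mol = 1.12683 mol
Volume = 860 mL = 0.86 L
Molarity = 1.12683 mol ÷ 0.86 L = 1.31 M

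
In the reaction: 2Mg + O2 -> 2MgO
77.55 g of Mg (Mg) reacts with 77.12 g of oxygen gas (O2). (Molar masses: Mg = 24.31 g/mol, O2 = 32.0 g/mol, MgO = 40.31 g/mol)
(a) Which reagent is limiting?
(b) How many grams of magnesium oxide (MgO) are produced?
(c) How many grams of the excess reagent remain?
(a) Mg, (b) 128.6 g, (c) 26.08 g

Moles of Mg = 77.55 g ÷ 24.31 g/mol = 3.19005 mol
Moles of O2 = 77.12 g ÷ 32.0 g/mol = 2.41 mol
Moles ÷ coefficient: Mg: 3.19005/2 = 1.595, O2: 2.41/1 = 2.41
(a) Mg has the smaller value, so Mg is the limiting reagent.
(b) Moles of MgO = 3.19005 mol Mg × (2/2) = 3.19005 mol; mass = 3.19005 mol × 40.31 g/mol = 128.6 g
(c) O2 consumed = 3.19005 × (1/2) = 1.59502 mol; remaining = 2.41 − 1.59502 = 0.814977 mol; mass = 0.814977 mol × 32.0 g/mol = 26.08 g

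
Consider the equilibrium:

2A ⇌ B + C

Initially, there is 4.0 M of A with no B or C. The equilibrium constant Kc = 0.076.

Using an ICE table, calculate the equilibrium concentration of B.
[B] = 0.711 M

ICE: [A] = 4.0 − 2x, [B] = [C] = x.
Kc = x²/(4.0 − 2x)² = 0.076 ⇒ √Kc = x/(4.0 − 2x).
x = √0.076·4.0/(1 + 2√0.076) = 0.27568·4.0/1.5514 = 0.71081.
[B] = x = 0.711 M.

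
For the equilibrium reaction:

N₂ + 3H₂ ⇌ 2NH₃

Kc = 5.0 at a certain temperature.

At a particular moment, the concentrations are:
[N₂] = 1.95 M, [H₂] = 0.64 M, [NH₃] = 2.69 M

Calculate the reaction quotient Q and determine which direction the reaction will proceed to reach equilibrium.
Q = 14.156, Q > K, reaction proceeds reverse (toward reactants)

Q = ([NH₃]^2) / ([N₂] × [H₂]^3)
  = ((2.69)^2) / ((1.95)·(0.64)^3) = 7.2361/0.51118 = 14.16
Since Q = 14.16 > Kc = 5.0, the reaction proceeds reverse (toward reactants) to reach equilibrium.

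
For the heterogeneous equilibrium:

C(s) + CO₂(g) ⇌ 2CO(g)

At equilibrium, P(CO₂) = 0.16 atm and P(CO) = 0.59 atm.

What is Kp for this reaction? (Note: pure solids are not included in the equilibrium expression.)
K_p = 2.176

Solid C is excluded.
Kp = P(CO)²/P(CO₂) = (0.59)²/0.16 = 0.3481/0.16 = 2.176.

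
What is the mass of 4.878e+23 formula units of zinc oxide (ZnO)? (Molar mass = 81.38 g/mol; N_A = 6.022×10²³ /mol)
Moles = 4.878e+23 ÷ 6.022×10²³ = 0.81003 mol
Mass = 0.81003 mol × 81.38 g/mol = 65.92 g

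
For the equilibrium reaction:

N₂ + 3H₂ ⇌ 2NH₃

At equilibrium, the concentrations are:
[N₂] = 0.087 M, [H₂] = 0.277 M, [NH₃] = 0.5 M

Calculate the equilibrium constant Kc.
K_c = 1.35e+02

Kc = ([NH₃]^2) / ([N₂] × [H₂]^3)
   = ((0.5)^2) / ((0.087)·(0.277)^3)
   = 0.25 / 0.0018491 = 1.35e+02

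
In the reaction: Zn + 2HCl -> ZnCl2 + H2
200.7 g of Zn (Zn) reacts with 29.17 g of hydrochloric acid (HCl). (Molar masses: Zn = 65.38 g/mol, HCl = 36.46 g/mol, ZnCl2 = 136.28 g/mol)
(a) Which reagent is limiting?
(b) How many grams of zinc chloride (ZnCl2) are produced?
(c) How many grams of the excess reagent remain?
(a) HCl, (b) 54.52 g, (c) 174.5 g

Moles of Zn = 200.7 g ÷ 65.38 g/mol = 3.06975 mol
Moles of HCl = 29.17 g ÷ 36.46 g/mol = 0.800055 mol
Moles ÷ coefficient: Zn: 3.06975/1 = 3.07, HCl: 0.800055/2 = 0.4
(a) HCl has the smaller value, so HCl is the limiting reagent.
(b) Moles of ZnCl2 = 0.800055 mol HCl × (1/2) = 0.400027 mol; mass = 0.400027 mol × 136.28 g/mol = 54.52 g
(c) Zn consumed = 0.800055 × (1/2) = 0.400027 mol; remaining = 3.06975 − 0.400027 = 2.66972 mol; mass = 2.66972 mol × 65.38 g/mol = 174.5 g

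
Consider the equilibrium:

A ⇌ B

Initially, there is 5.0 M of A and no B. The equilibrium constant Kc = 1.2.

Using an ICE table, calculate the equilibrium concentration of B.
[B] = 2.727 M

ICE: [A] = 5.0 − x, [B] = x.
Kc = x/(5.0 − x) = 1.2 ⇒ x = 1.2·5.0/(1 + 1.2) = 6/2.2 = 2.727.
[B] = x = 2.727 M.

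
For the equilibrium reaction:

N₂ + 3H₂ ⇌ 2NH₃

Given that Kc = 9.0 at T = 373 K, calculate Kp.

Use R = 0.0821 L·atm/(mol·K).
K_p = 0.0096

Δn = (moles gaseous products) − (moles gaseous reactants) = -2
T = 373 K; RT = 0.0821 × 373 = 30.6233
Kp = Kc·(RT)^Δn = 9.0 × (30.6233)^-2 = 9.0 × 0.00106634 = 0.0096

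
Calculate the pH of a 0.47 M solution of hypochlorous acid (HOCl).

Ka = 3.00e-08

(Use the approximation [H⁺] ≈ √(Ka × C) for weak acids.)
pH = 3.93

[H⁺] = √(Ka × C) = √(3.00e-08 × 0.47) = 1.1874e-04. pH = -log(1.1874e-04)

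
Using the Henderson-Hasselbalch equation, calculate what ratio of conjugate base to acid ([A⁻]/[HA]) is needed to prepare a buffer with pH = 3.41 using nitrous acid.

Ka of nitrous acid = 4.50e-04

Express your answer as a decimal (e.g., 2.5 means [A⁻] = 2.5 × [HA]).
[A⁻]/[HA] = 1.157

pKa = −log(4.50e-04) = 3.3468. pH = pKa + log([A⁻]/[HA]). 3.41 = 3.3468 + log(ratio). log(ratio) = 3.41 − 3.3468 = 0.0632. ratio = 10^(0.0632) = 1.157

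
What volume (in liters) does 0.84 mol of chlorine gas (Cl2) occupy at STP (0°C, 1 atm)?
At STP, 1 mol of gas occupies 22.4 L
Volume = 0.84 mol × 22.4 L/mol = 18.82 L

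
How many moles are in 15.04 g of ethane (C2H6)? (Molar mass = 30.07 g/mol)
Moles = 15.04 g ÷ 30.07 g/mol = 0.5002 mol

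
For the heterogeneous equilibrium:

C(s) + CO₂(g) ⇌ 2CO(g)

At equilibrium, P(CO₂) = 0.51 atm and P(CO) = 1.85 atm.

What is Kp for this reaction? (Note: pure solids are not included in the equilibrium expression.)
K_p = 6.711

Solid C is excluded.
Kp = P(CO)²/P(CO₂) = (1.85)²/0.51 = 3.423/0.51 = 6.711.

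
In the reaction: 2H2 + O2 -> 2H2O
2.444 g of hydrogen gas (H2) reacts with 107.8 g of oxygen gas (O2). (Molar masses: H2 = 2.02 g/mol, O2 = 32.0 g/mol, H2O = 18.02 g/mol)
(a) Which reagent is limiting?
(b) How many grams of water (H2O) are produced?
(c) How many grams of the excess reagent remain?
(a) H2, (b) 21.8 g, (c) 88.44 g

Moles of H2 = 2.444 g ÷ 2.02 g/mol = 1.2099 mol
Moles of O2 = 107.8 g ÷ 32.0 g/mol = 3.36875 mol
Moles ÷ coefficient: H2: 1.2099/2 = 0.605, O2: 3.36875/1 = 3.369
(a) H2 has the smaller value, so H2 is the limiting reagent.
(b) Moles of H2O = 1.2099 mol H2 × (2/2) = 1.2099 mol; mass = 1.2099 mol × 18.02 g/mol = 21.8 g
(c) O2 consumed = 1.2099 × (1/2) = 0.60495 mol; remaining = 3.36875 − 0.60495 = 2.7638 mol; mass = 2.7638 mol × 32.0 g/mol = 88.44 g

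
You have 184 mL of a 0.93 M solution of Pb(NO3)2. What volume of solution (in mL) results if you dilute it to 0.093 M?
Using M₁V₁ = M₂V₂:
0.93 × 184 = 0.093 × V₂
V₂ = (0.93 × 184) / 0.093 = 1840 mL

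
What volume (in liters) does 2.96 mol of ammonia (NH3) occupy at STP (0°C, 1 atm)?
At STP, 1 mol of gas occupies 22.4 L
Volume = 2.96 mol × 22.4 L/mol = 66.30 L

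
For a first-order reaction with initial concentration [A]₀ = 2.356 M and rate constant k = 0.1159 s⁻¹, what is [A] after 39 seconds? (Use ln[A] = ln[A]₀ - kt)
0.0257 M

ln[A] = ln[A]₀ - k·t = ln(2.356) - (0.1159)·(39) = 0.8570 - 4.5201 = -3.6631
[A] = e^(-3.6631) = 0.0257 M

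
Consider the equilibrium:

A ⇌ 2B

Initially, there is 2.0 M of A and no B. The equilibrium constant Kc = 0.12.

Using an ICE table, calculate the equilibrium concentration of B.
[B] = 0.461 M

ICE: [A] = 2.0 − x, [B] = 2x.
Kc = (2x)²/(2.0 − x) = 0.12 ⇒ 4x² + 0.12x − 0.24 = 0.
x = (−0.12 + √(0.12² + 4·4·0.24))/(2·4) = (−0.12 + √3.8544)/8 = 0.23041.
[B] = 2x = 0.461 M.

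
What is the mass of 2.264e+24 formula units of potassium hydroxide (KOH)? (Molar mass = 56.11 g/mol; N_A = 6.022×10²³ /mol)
Moles = 2.264e+24 ÷ 6.022×10²³ = 3.75955 mol
Mass = 3.75955 mol × 56.11 g/mol = 210.9 g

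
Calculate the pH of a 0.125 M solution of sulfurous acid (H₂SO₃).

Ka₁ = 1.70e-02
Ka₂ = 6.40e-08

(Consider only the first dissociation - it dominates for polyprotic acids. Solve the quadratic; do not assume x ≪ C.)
pH = 1.42

x² + Ka₁·x − Ka₁·C = 0 with Ka₁ = 1.70e-02, C = 0.125.
x = (−Ka₁ + √(Ka₁² + 4·Ka₁·C))/2 = 3.8375e-02 M, so pH = 1.42.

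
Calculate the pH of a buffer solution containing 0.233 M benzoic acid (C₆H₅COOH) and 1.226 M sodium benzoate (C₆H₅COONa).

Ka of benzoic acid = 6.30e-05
pH = 4.92

pKa = -log(6.30e-05) = 4.20. pH = pKa + log([A⁻]/[HA]) = 4.20 + log(1.226/0.233)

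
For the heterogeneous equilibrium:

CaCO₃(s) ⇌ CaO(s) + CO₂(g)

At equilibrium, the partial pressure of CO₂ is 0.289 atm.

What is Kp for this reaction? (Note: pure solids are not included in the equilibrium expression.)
K_p = 0.289

Solids (CaCO₃, CaO) have activity 1 and are excluded.
Kp = P(CO₂) = 0.289.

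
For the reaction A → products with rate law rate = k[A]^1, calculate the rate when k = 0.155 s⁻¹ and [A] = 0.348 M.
0.05394 M/s

rate = k·[A]^1 = 0.155·(0.348)^1 = 0.155·0.348 = 0.05394 M/s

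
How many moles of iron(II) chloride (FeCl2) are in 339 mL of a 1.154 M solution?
Moles = Molarity × Volume (L)
Moles = 1.154 M × 0.339 L = 0.3912 mol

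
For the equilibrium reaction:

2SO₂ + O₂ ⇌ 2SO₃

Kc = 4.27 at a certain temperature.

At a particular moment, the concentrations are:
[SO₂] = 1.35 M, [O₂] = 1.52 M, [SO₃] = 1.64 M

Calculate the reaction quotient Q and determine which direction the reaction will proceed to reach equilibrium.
Q = 0.971, Q < K, reaction proceeds forward (toward products)

Q = ([SO₃]^2) / ([SO₂]^2 × [O₂])
  = ((1.64)^2) / ((1.35)^2·(1.52)) = 2.6896/2.7702 = 0.9709
Since Q = 0.9709 < Kc = 4.27, the reaction proceeds forward (toward products) to reach equilibrium.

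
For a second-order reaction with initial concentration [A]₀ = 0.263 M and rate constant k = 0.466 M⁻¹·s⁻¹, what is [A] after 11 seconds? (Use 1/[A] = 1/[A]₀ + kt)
0.1120 M

1/[A] = 1/[A]₀ + k·t = 1/0.263 + (0.466)·(11) = 3.8023 + 5.1260 = 8.9283
[A] = 1/8.9283 = 0.1120 M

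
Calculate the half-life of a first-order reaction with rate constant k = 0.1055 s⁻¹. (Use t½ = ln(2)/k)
6.57 s

t½ = ln(2)/k = 0.6931/0.1055 = 6.57 s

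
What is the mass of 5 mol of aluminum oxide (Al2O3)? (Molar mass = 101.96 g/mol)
Mass = 5 mol × 101.96 g/mol = 509.8 g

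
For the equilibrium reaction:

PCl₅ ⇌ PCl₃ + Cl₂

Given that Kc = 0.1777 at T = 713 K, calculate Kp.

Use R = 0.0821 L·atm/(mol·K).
K_p = 10.4021

Δn = (moles gaseous products) − (moles gaseous reactants) = 1
T = 713 K; RT = 0.0821 × 713 = 58.5373
Kp = Kc·(RT)^Δn = 0.1777 × (58.5373)^1 = 0.1777 × 58.5373 = 10.4021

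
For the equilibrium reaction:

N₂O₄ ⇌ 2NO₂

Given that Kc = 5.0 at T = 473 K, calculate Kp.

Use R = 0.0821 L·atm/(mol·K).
K_p = 194.1665

Δn = (moles gaseous products) − (moles gaseous reactants) = 1
T = 473 K; RT = 0.0821 × 473 = 38.8333
Kp = Kc·(RT)^Δn = 5.0 × (38.8333)^1 = 5.0 × 38.8333 = 194.1665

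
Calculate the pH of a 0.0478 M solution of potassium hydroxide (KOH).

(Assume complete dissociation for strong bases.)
pH = 12.68

[OH⁻] = 0.0478 M for strong base. pOH = -log[OH⁻] = 1.32, pH = 14 - pOH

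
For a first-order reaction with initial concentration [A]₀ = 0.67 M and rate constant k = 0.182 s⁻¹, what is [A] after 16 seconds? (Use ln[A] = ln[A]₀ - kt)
0.0364 M

ln[A] = ln[A]₀ - k·t = ln(0.67) - (0.182)·(16) = -0.4005 - 2.9120 = -3.3125
[A] = e^(-3.3125) = 0.0364 M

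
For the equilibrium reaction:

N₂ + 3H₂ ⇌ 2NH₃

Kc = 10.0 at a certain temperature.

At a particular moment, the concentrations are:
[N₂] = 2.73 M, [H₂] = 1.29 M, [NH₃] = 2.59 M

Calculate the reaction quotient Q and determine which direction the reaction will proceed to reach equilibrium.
Q = 1.145, Q < K, reaction proceeds forward (toward products)

Q = ([NH₃]^2) / ([N₂] × [H₂]^3)
  = ((2.59)^2) / ((2.73)·(1.29)^3) = 6.7081/5.8605 = 1.145
Since Q = 1.145 < Kc = 10.0, the reaction proceeds forward (toward products) to reach equilibrium.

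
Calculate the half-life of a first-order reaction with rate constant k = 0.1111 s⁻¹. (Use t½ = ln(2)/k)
6.24 s

t½ = ln(2)/k = 0.6931/0.1111 = 6.24 s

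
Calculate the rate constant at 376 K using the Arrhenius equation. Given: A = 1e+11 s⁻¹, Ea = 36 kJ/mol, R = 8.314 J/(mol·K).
9.97e+05 s⁻¹

k = A·exp(-Ea/(R·T)) = 1e+11·exp(-36000/(8.314·376)) = 1e+11·exp(-11.5161) = 1e+11·9.9685e-06 = 9.97e+05 s⁻¹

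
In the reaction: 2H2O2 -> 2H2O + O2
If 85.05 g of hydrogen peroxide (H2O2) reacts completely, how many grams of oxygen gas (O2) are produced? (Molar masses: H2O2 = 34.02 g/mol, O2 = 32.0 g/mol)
Moles of H2O2 = 85.05 g ÷ 34.02 g/mol = 2.5 mol
Mole ratio: 1 mol O2 / 2 mol H2O2
Moles of O2 = 2.5 × (1/2) = 1.25 mol
Mass of O2 = 1.25 mol × 32.0 g/mol = 40 g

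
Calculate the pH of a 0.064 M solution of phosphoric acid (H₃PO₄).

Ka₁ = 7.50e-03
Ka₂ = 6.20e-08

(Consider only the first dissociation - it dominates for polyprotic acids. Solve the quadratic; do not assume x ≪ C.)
pH = 1.73

x² + Ka₁·x − Ka₁·C = 0 with Ka₁ = 7.50e-03, C = 0.064.
x = (−Ka₁ + √(Ka₁² + 4·Ka₁·C))/2 = 1.8478e-02 M, so pH = 1.73.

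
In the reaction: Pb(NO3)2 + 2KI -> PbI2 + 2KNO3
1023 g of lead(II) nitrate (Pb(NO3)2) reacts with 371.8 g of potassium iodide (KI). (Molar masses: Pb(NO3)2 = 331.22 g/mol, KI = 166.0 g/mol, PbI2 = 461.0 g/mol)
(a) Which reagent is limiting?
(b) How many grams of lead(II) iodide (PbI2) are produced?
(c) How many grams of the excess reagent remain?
(a) KI, (b) 516.3 g, (c) 652.1 g

Moles of Pb(NO3)2 = 1023 g ÷ 331.22 g/mol = 3.08858 mol
Moles of KI = 371.8 g ÷ 166.0 g/mol = 2.23976 mol
Moles ÷ coefficient: Pb(NO3)2: 3.08858/1 = 3.089, KI: 2.23976/2 = 1.12
(a) KI has the smaller value, so KI is the limiting reagent.
(b) Moles of PbI2 = 2.23976 mol KI × (1/2) = 1.11988 mol; mass = 1.11988 mol × 461.0 g/mol = 516.3 g
(c) Pb(NO3)2 consumed = 2.23976 × (1/2) = 1.11988 mol; remaining = 3.08858 − 1.11988 = 1.9687 mol; mass = 1.9687 mol × 331.22 g/mol = 652.1 g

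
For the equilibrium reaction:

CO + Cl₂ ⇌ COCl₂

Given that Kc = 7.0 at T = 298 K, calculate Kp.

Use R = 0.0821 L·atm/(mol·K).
K_p = 0.2861

Δn = (moles gaseous products) − (moles gaseous reactants) = -1
T = 298 K; RT = 0.0821 × 298 = 24.4658
Kp = Kc·(RT)^Δn = 7.0 × (24.4658)^-1 = 7.0 × 0.0408734 = 0.2861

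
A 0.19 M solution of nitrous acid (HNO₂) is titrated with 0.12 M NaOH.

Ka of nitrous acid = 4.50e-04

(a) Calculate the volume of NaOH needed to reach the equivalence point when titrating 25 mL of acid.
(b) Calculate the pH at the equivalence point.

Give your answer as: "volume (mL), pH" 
V = 39.6 mL, pH = 8.11

(a) At equivalence: moles acid = moles base.
moles acid = 0.19 × 0.025 = 0.00475 mol; V_NaOH = 0.00475/0.12 = 0.03958 L = 39.6 mL.
(b) At equivalence, all acid → conjugate base A⁻ at [A⁻] = 0.00475/0.06458 = 0.07355 M.
Kb = Kw/Ka = 1.0e-14/4.50e-04 = 2.222e-11; [OH⁻] = √(Kb·[A⁻]) = 1.278e-06; pOH = 5.89; pH = 14 − pOH = 8.11.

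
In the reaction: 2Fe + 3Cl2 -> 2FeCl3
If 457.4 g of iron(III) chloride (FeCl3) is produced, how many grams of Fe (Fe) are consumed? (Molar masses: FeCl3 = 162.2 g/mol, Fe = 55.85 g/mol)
Moles of FeCl3 = 457.4 g ÷ 162.2 g/mol = 2.81998 mol
Mole ratio: 2 mol Fe / 2 mol FeCl3
Moles of Fe = 2.81998 × (2/2) = 2.81998 mol
Mass of Fe = 2.81998 mol × 55.85 g/mol = 157.5 g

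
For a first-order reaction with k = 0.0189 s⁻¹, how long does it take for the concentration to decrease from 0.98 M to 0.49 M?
36.67 s

From ln[A] = ln[A]₀ - k·t: t = ln([A]₀/[A])/k = ln(0.98/0.49)/0.0189 = ln(2.0000)/0.0189 = 0.6931/0.0189 = 36.67 s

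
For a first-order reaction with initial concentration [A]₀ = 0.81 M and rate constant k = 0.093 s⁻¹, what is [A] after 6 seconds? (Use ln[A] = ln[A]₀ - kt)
0.4636 M

ln[A] = ln[A]₀ - k·t = ln(0.81) - (0.093)·(6) = -0.2107 - 0.5580 = -0.7687
[A] = e^(-0.7687) = 0.4636 M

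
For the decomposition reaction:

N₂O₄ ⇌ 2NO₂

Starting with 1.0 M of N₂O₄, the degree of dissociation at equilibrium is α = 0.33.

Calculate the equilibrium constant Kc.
K_c = 0.6501

x = α·[A]₀ = 0.33 × 1.0 = 0.33 M dissociated.
At eq: [N₂O₄] = 1.0 − 0.33 = 0.67 M; [NO₂] = 2x = 0.66 M.
Kc = [NO₂]²/[N₂O₄] = (0.66)²/0.67 = 0.6501.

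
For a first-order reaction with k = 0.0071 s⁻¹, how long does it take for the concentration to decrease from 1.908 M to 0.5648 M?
171.46 s

From ln[A] = ln[A]₀ - k·t: t = ln([A]₀/[A])/k = ln(1.908/0.5648)/0.0071 = ln(3.3782)/0.0071 = 1.2173/0.0071 = 171.46 s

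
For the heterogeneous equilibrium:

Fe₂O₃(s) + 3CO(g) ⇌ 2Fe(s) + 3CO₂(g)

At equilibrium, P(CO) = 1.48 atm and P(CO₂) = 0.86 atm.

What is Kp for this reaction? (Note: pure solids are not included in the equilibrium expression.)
K_p = 0.196

Solids (Fe₂O₃, Fe) are excluded.
Kp = P(CO₂)³/P(CO)³ = (0.86)³/(1.48)³ = 0.6361/3.242 = 0.196.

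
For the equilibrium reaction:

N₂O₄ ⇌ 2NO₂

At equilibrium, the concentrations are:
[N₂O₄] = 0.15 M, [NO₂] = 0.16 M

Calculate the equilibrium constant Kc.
K_c = 0.1707

Kc = ([NO₂]^2) / ([N₂O₄])
   = ((0.16)^2) / ((0.15))
   = 0.0256 / 0.15 = 0.1707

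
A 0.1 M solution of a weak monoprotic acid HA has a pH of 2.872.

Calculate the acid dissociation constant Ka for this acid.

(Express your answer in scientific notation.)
K_a = 1.83e-05

[H⁺] = 10^(−pH) = 10^(−2.872) = 1.343e-03 M. For HA ⇌ H⁺ + A⁻, Ka = x²/(C − x) = (1.343e-03)²/(0.1 − 1.343e-03) = 1.83e-05.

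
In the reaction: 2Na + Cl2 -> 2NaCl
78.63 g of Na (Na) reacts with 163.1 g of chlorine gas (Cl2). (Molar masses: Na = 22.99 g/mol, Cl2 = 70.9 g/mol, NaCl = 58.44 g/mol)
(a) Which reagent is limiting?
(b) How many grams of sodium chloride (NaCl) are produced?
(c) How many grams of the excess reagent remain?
(a) Na, (b) 199.9 g, (c) 41.85 g

Moles of Na = 78.63 g ÷ 22.99 g/mol = 3.42018 mol
Moles of Cl2 = 163.1 g ÷ 70.9 g/mol = 2.30042 mol
Moles ÷ coefficient: Na: 3.42018/2 = 1.71, Cl2: 2.30042/1 = 2.3
(a) Na has the smaller value, so Na is the limiting reagent.
(b) Moles of NaCl = 3.42018 mol Na × (2/2) = 3.42018 mol; mass = 3.42018 mol × 58.44 g/mol = 199.9 g
(c) Cl2 consumed = 3.42018 × (1/2) = 1.71009 mol; remaining = 2.30042 − 1.71009 = 0.590332 mol; mass = 0.590332 mol × 70.9 g/mol = 41.85 g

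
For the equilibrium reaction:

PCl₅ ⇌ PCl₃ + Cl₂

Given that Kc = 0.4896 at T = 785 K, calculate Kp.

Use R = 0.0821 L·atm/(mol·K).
K_p = 31.5540

Δn = (moles gaseous products) − (moles gaseous reactants) = 1
T = 785 K; RT = 0.0821 × 785 = 64.4485
Kp = Kc·(RT)^Δn = 0.4896 × (64.4485)^1 = 0.4896 × 64.4485 = 31.5540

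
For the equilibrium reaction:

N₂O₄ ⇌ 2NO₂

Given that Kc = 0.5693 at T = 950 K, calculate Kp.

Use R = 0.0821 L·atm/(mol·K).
K_p = 44.4026

Δn = (moles gaseous products) − (moles gaseous reactants) = 1
T = 950 K; RT = 0.0821 × 950 = 77.995
Kp = Kc·(RT)^Δn = 0.5693 × (77.995)^1 = 0.5693 × 77.995 = 44.4026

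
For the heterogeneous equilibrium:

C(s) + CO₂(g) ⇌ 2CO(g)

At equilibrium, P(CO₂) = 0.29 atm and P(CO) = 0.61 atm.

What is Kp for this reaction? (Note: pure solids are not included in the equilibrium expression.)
K_p = 1.283

Solid C is excluded.
Kp = P(CO)²/P(CO₂) = (0.61)²/0.29 = 0.3721/0.29 = 1.283.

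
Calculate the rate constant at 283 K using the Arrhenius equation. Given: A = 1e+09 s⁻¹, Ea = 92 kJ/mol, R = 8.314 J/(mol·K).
1.04e-08 s⁻¹

k = A·exp(-Ea/(R·T)) = 1e+09·exp(-92000/(8.314·283)) = 1e+09·exp(-39.1013) = 1e+09·1.0436e-17 = 1.04e-08 s⁻¹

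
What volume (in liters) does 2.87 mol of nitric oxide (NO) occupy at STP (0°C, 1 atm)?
At STP, 1 mol of gas occupies 22.4 L
Volume = 2.87 mol × 22.4 L/mol = 64.29 L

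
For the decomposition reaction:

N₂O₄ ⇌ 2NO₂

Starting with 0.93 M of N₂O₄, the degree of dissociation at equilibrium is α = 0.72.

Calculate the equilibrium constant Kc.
K_c = 6.8873

x = α·[A]₀ = 0.72 × 0.93 = 0.6696 M dissociated.
At eq: [N₂O₄] = 0.93 − 0.6696 = 0.2604 M; [NO₂] = 2x = 1.339 M.
Kc = [NO₂]²/[N₂O₄] = (1.339)²/0.2604 = 6.887.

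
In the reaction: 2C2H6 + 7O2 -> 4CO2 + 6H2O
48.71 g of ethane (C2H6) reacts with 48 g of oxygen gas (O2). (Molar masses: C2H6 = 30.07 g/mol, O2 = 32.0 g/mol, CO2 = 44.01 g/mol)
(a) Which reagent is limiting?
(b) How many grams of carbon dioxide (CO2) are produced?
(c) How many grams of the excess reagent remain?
(a) O2, (b) 37.72 g, (c) 35.82 g

Moles of C2H6 = 48.71 g ÷ 30.07 g/mol = 1.61989 mol
Moles of O2 = 48 g ÷ 32.0 g/mol = 1.5 mol
Moles ÷ coefficient: C2H6: 1.61989/2 = 0.8099, O2: 1.5/7 = 0.2143
(a) O2 has the smaller value, so O2 is the limiting reagent.
(b) Moles of CO2 = 1.5 mol O2 × (4/7) = 0.857143 mol; mass = 0.857143 mol × 44.01 g/mol = 37.72 g
(c) C2H6 consumed = 1.5 × (2/7) = 0.428571 mol; remaining = 1.61989 − 0.428571 = 1.19132 mol; mass = 1.19132 mol × 30.07 g/mol = 35.82 g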